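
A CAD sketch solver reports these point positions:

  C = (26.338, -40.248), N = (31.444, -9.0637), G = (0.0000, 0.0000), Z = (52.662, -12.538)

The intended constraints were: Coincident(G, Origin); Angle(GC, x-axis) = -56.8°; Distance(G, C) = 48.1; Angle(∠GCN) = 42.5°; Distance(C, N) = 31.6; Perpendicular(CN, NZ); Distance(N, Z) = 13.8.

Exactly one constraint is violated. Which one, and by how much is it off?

Distance(N, Z) = 13.8 — off by 7.70.

G = (0.00, 0.00) ✓; GC at -56.80° ✓; |GC| = 48.10 ✓; ∠GCN = 42.50° ✓; |CN| = 31.60 ✓; ∠(CN, NZ) = 90.00° ✓; |NZ| = 21.50 ✗.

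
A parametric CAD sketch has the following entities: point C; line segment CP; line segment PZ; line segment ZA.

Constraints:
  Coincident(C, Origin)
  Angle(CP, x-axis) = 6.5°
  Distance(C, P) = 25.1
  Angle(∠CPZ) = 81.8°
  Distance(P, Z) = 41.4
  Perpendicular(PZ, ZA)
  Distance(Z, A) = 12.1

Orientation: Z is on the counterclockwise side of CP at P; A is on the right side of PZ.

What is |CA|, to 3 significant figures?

52.9

∠CPZ = 81.8°, so PZ runs at 6.5° + (180° − 81.8°) = 105° from the x-axis; with |PZ| = 41.4, Z = P + 41.4·(cos 105°, sin 105°) = (14.4, 42.9). PZ is perpendicular to ZA; with |ZA| = 12.1 on the right of PZ, A = Z + 12.1·(0.967, 0.254) = (26.1, 46.0). Then |CA| = |A − C| = 52.9.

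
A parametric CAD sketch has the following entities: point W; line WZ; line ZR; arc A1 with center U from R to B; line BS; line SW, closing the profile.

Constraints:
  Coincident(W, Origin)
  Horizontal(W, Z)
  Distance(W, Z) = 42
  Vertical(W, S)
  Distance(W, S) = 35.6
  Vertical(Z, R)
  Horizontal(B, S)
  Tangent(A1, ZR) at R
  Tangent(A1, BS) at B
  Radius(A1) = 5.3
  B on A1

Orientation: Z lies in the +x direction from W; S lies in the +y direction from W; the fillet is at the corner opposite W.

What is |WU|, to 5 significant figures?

47.592

W is at the origin; WZ is horizontal with |WZ| = 42.0 and Z on the +x side, so Z = (42.000, 0.0000). WS is vertical with |WS| = 35.6 and S on the +y side, so S = (0.0000, 35.600). The virtual corner opposite W is at (42.000, 35.600). Tangency of A1 to ZR means the radius UR is perpendicular to ZR and A1 meets BS tangentially, so UB is at right angles to BS, with radius 5.3, so the center U sits 5.3 in from both sides at U = (36.700, 30.300). Then |WU| = |U − W| = 47.592.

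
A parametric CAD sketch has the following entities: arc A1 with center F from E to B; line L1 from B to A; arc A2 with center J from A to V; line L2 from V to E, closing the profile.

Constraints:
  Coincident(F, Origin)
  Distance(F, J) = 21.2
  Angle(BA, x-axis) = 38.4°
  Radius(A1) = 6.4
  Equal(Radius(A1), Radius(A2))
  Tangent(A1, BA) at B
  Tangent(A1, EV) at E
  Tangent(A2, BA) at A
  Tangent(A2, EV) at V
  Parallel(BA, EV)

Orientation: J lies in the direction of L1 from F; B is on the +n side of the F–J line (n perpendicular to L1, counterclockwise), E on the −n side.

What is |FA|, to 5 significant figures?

22.145

Tangency of A1 to both parallel lines with radius 6.4 puts B and E at F ± 6.4·n: B = (-3.9753, 5.0156), E = (3.9753, -5.0156). Equal radii place A and V the same way about J: A = J + 6.4·n = (12.639, 18.184), V = J − 6.4·n = (20.590, 8.1527). Then |FA| = |A − F| = 22.145.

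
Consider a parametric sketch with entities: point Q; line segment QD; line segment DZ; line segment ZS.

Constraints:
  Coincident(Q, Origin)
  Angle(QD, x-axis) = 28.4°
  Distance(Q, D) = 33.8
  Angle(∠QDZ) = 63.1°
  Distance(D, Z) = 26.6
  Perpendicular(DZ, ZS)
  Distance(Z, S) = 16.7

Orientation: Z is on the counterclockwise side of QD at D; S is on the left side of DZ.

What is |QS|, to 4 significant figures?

17.57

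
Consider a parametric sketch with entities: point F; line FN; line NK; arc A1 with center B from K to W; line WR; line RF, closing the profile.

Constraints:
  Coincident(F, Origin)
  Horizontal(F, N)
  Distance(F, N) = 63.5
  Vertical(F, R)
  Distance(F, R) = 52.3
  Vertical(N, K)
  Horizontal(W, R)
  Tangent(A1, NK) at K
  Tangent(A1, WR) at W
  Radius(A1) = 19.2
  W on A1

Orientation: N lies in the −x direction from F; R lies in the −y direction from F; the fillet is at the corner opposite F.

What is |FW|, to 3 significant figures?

68.5

F is at the origin; FN is horizontal with |FN| = 63.5 and N on the −x side, so N = (-63.5, 0.00). FR is vertical with |FR| = 52.3 and R on the −y side, so R = (0.00, -52.3). The virtual corner opposite F is at (-63.5, -52.3). Tangency of A1 to NK means the radius BK is perpendicular to NK and the tangent condition forces BW to be normal to WR, with radius 19.2, so the center B sits 19.2 in from both sides at B = (-44.3, -33.1). That places the tangent points at K = (-63.5, -33.1) on NK and W = (-44.3, -52.3) on WR. Then |FW| = |W − F| = 68.5.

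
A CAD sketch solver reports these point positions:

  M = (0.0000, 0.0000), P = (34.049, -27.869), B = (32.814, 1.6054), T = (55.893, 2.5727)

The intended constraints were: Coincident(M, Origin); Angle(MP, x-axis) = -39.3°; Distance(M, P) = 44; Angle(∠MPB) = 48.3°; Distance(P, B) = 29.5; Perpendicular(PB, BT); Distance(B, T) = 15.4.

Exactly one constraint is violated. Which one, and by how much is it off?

Distance(B, T) = 15.4 — off by 7.70.

M = (0.00, 0.00) ✓; MP at -39.30° ✓; |MP| = 44.00 ✓; ∠MPB = 48.30° ✓; |PB| = 29.50 ✓; ∠(PB, BT) = 90.00° ✓; |BT| = 23.10 ✗.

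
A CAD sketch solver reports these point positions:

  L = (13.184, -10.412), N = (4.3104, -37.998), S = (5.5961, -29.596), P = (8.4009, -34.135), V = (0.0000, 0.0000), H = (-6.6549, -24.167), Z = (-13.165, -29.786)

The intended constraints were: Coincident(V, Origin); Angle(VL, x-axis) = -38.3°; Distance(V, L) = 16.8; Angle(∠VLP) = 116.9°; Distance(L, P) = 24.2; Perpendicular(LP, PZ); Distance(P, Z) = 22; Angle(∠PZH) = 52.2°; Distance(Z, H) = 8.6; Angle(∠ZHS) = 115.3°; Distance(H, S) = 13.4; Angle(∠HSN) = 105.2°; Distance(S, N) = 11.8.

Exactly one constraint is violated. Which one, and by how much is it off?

Distance(S, N) = 11.8 — off by 3.30.

V = (0.00, 0.00) ✓; VL at -38.30° ✓; |VL| = 16.80 ✓; ∠VLP = 116.9° ✓; |LP| = 24.20 ✓; ∠(LP, PZ) = 90.00° ✓; |PZ| = 22.00 ✓; ∠PZH = 52.20° ✓; |ZH| = 8.600 ✓; ∠ZHS = 115.3° ✓; |HS| = 13.40 ✓; ∠HSN = 105.2° ✓; |SN| = 8.500 ✗.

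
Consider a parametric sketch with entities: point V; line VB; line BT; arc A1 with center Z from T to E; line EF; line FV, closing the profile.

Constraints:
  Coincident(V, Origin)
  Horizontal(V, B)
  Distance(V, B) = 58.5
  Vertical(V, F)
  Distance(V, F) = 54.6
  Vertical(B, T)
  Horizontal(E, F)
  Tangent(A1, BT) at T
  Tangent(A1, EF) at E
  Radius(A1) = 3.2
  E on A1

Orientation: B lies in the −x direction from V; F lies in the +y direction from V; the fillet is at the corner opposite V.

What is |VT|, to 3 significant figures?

77.9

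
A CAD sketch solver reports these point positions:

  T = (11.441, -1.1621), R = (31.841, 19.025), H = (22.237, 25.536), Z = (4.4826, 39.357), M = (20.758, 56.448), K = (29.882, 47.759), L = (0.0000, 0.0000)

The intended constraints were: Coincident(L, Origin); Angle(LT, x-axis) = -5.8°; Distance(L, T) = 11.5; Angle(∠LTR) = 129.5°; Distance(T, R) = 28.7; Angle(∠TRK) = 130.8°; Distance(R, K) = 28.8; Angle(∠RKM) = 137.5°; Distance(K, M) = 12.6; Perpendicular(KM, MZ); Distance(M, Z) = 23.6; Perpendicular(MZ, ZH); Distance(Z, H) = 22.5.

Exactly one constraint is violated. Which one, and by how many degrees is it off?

Perpendicular(MZ, ZH) — off by 5.70°.

L = (0.00, 0.00) ✓; LT at -5.800° ✓; |LT| = 11.50 ✓; ∠LTR = 129.5° ✓; |TR| = 28.70 ✓; ∠TRK = 130.8° ✓; |RK| = 28.80 ✓; ∠RKM = 137.5° ✓; |KM| = 12.60 ✓; ∠(KM, MZ) = 90.00° ✓; |MZ| = 23.60 ✓; ∠(MZ, ZH) = 95.70° ✗; |ZH| = 22.50 ✓.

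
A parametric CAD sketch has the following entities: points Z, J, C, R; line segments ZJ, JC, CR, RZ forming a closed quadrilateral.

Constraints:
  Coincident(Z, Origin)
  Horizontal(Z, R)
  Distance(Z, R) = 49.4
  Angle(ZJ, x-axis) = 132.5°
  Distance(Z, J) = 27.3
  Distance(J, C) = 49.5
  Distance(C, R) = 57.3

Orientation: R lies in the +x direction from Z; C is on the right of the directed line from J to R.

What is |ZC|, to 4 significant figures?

26.41

Checks: Z = (0.00, 0.00) ✓; |JC| = 49.50 ✓; |CR| = 57.30 ✓.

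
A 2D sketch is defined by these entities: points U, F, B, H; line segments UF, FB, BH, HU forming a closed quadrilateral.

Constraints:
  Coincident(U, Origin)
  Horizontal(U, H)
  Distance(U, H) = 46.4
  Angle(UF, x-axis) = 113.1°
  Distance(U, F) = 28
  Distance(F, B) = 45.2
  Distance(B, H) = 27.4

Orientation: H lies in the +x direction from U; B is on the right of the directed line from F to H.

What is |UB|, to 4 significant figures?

21.22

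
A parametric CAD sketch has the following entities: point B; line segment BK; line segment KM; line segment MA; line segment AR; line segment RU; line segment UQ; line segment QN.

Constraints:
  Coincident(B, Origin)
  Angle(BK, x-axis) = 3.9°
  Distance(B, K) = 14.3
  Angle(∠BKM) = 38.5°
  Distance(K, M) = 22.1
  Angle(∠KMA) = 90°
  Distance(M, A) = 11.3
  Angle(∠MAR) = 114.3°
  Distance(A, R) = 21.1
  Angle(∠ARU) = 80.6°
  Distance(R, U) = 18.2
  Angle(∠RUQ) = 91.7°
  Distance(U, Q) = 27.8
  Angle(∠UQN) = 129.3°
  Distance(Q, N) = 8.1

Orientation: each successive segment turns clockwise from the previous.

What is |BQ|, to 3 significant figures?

19.9

B is at the origin; BK runs at 3.9° with length 14.3, so K = (14.3, 0.973). ∠BKM = 38.5° gives KM at -138° from the x-axis; with |KM| = 22.1, M = (-2.05, -13.9). ∠KMA = 90.0° gives MA at 132° from the x-axis; with |MA| = 11.3, A = (-9.67, -5.58). ∠MAR = 114.3° gives AR at 66.7° from the x-axis; with |AR| = 21.1, R = (-1.33, 13.8). ∠ARU = 80.6° gives RU at -32.7° from the x-axis; with |RU| = 18.2, U = (14.0, 3.96). ∠RUQ = 91.7° gives UQ at -121° from the x-axis; with |UQ| = 27.8, Q = (-0.329, -19.9). Then |BQ| = |Q − B| = 19.9.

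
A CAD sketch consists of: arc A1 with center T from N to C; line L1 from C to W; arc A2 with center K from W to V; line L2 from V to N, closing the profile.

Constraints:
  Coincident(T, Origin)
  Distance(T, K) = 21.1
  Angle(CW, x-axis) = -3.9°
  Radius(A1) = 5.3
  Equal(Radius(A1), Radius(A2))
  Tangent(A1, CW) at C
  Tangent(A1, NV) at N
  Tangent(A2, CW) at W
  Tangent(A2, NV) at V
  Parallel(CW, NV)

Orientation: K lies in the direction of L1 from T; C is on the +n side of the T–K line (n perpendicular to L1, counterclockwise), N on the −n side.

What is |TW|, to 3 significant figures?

21.8

Tangency of A1 to both parallel lines with radius 5.3 puts C and N at T ± 5.3·n: C = (0.360, 5.29), N = (-0.360, -5.29). Equal radii place W and V the same way about K: W = K + 5.3·n = (21.4, 3.85), V = K − 5.3·n = (20.7, -6.72). Then |TW| = |W − T| = 21.8.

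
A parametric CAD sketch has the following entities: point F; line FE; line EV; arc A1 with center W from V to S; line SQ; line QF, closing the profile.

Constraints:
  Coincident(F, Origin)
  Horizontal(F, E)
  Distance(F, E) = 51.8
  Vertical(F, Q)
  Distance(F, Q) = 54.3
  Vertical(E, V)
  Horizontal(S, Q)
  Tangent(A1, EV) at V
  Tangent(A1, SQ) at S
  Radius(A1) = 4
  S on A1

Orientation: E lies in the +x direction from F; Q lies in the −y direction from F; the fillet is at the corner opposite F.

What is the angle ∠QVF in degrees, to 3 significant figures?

48.6°

F is at the origin; F and E share the same y with |FE| = 51.8 and E on the +x side, so E = (51.8, 0.00). FQ is vertical with |FQ| = 54.3 and Q on the −y side, so Q = (0.00, -54.3). The virtual corner opposite F is at (51.8, -54.3). The tangent condition forces WV to be normal to EV and tangency of A1 to SQ means the radius WS is perpendicular to SQ, with radius 4.0, so the center W sits 4.0 in from both sides at W = (47.8, -50.3). That places the tangent points at V = (51.8, -50.3) on EV and S = (47.8, -54.3) on SQ. Then cos ∠QVF = VQ·VF / (|VQ||VF|), giving 48.6°.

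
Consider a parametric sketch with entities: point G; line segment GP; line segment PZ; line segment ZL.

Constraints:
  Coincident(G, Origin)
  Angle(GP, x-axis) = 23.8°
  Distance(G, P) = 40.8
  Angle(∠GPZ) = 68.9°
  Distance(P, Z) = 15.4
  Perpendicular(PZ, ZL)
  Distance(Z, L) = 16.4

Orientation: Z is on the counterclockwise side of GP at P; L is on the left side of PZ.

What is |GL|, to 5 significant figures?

21.676

∠GPZ = 68.9°, so PZ runs at 23.8° + (180° − 68.9°) = 134.90° from the x-axis; with |PZ| = 15.4, Z = P + 15.4·(cos 134.90°, sin 134.90°) = (26.460, 27.373). PZ ⟂ ZL; with |ZL| = 16.4 on the left of PZ, L = Z + 16.4·(-0.70834, -0.70587) = (14.843, 15.797). Then |GL| = |L − G| = 21.676.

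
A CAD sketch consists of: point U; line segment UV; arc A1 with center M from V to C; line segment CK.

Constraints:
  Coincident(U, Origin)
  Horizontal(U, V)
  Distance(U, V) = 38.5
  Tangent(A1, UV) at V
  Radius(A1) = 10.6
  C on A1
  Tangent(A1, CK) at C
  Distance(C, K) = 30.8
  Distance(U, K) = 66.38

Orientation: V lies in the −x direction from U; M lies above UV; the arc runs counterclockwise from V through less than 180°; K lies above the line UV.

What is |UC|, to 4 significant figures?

36.06

Checks: U = (0.00, 0.00) ✓; |MC| = 10.60 ✓; ∠(MC, CK) = 90.00° ✓; |CK| = 30.80 ✓; |UK| = 66.38 ✓.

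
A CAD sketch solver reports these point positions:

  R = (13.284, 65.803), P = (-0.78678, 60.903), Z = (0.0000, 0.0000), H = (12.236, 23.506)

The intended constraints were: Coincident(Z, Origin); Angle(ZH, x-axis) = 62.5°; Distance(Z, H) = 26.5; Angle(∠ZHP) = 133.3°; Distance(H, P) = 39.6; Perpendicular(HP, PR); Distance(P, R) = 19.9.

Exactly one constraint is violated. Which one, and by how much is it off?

Distance(P, R) = 19.9 — off by 5.00.

Z = (0.00, 0.00) ✓; ZH at 62.50° ✓; |ZH| = 26.50 ✓; ∠ZHP = 133.3° ✓; |HP| = 39.60 ✓; ∠(HP, PR) = 90.00° ✓; |PR| = 14.90 ✗.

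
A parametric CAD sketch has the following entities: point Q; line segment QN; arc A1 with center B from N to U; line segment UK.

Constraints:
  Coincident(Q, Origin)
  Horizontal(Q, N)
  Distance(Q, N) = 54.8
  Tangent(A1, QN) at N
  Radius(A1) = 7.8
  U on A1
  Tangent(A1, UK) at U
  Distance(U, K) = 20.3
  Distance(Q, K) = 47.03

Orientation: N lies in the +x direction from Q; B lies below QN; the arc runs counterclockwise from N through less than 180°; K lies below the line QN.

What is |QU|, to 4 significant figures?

47.76

Checks: |BU| = 7.800 ✓; ∠(BU, UK) = 90.00° ✓; |UK| = 20.30 ✓; |QK| = 47.03 ✓.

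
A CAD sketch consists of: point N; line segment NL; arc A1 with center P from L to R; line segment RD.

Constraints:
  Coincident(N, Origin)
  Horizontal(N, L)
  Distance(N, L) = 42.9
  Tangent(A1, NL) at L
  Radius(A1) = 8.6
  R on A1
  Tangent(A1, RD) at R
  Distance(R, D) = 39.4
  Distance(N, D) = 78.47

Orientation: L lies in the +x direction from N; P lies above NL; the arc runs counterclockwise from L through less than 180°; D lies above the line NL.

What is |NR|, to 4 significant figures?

51.00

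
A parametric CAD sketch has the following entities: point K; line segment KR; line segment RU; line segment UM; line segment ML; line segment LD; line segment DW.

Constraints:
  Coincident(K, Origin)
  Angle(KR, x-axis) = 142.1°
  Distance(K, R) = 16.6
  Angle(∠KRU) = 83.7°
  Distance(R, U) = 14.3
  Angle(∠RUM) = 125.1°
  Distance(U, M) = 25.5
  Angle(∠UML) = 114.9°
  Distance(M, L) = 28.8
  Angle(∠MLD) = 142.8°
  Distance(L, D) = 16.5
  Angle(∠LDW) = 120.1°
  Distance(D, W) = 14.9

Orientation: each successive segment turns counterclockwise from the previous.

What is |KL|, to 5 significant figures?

31.955

K is at the origin; KR runs at 142.1° with length 16.6, so R = (-13.099, 10.197). ∠KRU = 83.7° gives RU at -121.60° from the x-axis; with |RU| = 14.3, U = (-20.592, -1.9826). ∠RUM = 125.1° gives UM at -66.700° from the x-axis; with |UM| = 25.5, M = (-10.505, -25.403). ∠UML = 114.9° gives ML at -1.6000° from the x-axis; with |ML| = 28.8, L = (18.283, -26.207). Then |KL| = |L − K| = 31.955.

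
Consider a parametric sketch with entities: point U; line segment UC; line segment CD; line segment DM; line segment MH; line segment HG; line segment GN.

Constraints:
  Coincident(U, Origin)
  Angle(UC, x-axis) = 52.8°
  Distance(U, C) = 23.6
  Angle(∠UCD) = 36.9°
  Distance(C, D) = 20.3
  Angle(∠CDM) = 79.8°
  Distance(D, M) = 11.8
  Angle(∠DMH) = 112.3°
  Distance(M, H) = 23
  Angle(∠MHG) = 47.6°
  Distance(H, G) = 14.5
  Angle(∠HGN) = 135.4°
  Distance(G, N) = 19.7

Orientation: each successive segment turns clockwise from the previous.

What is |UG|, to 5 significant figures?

18.866

∠DMH = 112.3° gives MH at 101.80° from the x-axis; with |MH| = 23.0, H = (-2.1436, 23.163). ∠MHG = 47.6° gives HG at -30.600° from the x-axis; with |HG| = 14.5, G = (10.337, 15.782). Then |UG| = |G − U| = 18.866.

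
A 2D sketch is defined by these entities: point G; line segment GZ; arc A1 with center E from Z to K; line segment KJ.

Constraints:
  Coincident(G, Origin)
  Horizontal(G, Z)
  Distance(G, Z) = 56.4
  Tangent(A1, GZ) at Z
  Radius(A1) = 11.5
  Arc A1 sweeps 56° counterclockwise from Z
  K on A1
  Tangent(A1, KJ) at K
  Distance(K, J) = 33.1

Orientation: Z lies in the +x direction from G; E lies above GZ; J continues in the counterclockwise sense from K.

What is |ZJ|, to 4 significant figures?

42.93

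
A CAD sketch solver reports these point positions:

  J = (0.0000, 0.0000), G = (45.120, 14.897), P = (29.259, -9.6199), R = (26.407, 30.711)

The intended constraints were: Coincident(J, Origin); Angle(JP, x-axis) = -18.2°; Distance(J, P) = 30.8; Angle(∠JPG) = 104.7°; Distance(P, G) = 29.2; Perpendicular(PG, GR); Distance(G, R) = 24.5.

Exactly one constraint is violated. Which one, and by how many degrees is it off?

Perpendicular(PG, GR) — off by 7.30°.

J = (0.00, 0.00) ✓; JP at -18.20° ✓; |JP| = 30.80 ✓; ∠JPG = 104.7° ✓; |PG| = 29.20 ✓; ∠(PG, GR) = 82.70° ✗; |GR| = 24.50 ✓.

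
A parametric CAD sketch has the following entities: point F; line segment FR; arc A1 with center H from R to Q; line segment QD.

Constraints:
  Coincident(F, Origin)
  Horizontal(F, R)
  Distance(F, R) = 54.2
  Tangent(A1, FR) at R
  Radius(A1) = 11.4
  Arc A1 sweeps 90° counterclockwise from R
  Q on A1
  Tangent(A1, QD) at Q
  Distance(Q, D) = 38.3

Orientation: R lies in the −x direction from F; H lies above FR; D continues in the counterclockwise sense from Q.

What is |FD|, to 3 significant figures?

65.6

F is at the origin; FR is horizontal with |FR| = 54.2 and R on the −x side, so R = (-54.2, 0.00). Tangency of A1 to FR means the radius HR is perpendicular to FR, so H = R + (0, 11.4) = (-54.2, 11.4). On A1, R sits at bearing -90° from H; a 90° counterclockwise sweep puts Q at bearing 0°, so Q = H + 11.4·(cos 0°, sin 0°) = (-42.8, 11.4). Tangency of A1 to QD means the radius HQ is perpendicular to QD, so QD runs along (−sin 0°, cos 0°); with |QD| = 38.3, D = (-42.8, 49.7). Then |FD| = |D − F| = 65.6.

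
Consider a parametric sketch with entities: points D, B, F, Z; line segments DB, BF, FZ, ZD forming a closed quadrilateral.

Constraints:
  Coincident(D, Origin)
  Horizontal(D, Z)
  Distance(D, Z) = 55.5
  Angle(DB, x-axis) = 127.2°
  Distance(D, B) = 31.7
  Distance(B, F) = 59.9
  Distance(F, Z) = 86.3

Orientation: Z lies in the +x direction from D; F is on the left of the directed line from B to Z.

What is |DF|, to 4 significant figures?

76.63

Checks: |BF| = 59.90 ✓; |FZ| = 86.30 ✓.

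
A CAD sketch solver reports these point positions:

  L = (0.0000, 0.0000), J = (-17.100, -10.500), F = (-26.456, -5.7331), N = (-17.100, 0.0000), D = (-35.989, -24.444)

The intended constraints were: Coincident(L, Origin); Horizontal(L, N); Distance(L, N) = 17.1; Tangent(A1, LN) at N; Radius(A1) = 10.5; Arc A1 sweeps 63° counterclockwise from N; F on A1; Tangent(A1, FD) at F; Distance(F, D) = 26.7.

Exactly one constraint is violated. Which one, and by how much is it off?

Distance(F, D) = 26.7 — off by 5.70.

L = (0.00, 0.00) ✓; L.y = 0.00, N.y = 0.00 ✓; |LN| = 17.10 ✓; ∠(JN, NL) = 90.00° ✓; |JN| = 10.50 ✓; bearing(J→F) − bearing(J→N) = 63.00° ✓; |JF| = 10.50 ✓; ∠(JF, FD) = 90.00° ✓; |FD| = 21.00 ✗.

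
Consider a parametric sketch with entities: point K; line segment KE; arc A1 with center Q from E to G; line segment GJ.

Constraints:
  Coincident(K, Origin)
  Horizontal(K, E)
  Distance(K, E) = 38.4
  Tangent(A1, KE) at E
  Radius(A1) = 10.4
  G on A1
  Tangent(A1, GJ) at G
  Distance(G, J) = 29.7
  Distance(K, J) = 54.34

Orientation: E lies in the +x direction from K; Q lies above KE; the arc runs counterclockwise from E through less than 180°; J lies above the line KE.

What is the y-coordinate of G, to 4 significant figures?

14.91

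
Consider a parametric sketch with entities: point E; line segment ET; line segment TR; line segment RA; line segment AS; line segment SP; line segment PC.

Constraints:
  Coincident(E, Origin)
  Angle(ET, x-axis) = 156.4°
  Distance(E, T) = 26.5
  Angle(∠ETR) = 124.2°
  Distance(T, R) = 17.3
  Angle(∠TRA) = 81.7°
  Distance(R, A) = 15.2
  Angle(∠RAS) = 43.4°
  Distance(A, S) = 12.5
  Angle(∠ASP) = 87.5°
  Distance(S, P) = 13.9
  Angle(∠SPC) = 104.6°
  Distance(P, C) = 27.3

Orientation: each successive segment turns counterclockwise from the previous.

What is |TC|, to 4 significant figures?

42.72

E is at the origin; ET runs at 156.4° with length 26.5, so T = (-24.28, 10.61). ∠ETR = 124.2° gives TR at -147.8° from the x-axis; with |TR| = 17.3, R = (-38.92, 1.390). ∠TRA = 81.7° gives RA at -49.50° from the x-axis; with |RA| = 15.2, A = (-29.05, -10.17). ∠RAS = 43.4° gives AS at 87.10° from the x-axis; with |AS| = 12.5, S = (-28.42, 2.316). ∠ASP = 87.5° gives SP at 179.6° from the x-axis; with |SP| = 13.9, P = (-42.32, 2.413). ∠SPC = 104.6° gives PC at -105.0° from the x-axis; with |PC| = 27.3, C = (-49.38, -23.96). Then |TC| = |C − T| = 42.72.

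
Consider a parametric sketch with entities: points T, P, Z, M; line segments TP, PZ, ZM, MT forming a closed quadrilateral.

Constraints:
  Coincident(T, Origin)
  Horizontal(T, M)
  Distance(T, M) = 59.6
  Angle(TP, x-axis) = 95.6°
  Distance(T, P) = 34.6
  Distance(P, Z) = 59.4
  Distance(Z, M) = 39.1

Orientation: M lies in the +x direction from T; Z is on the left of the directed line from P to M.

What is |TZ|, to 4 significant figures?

68.08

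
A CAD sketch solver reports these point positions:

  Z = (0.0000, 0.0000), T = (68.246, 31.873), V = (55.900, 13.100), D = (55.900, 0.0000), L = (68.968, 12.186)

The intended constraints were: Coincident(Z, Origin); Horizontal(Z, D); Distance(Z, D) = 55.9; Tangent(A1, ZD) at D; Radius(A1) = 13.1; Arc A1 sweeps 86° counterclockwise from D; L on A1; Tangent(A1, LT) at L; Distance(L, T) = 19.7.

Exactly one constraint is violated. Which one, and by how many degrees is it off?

Tangent(A1, LT) at L — off by 6.10°.

Z = (0.00, 0.00) ✓; Z.y = 0.00, D.y = 0.00 ✓; |ZD| = 55.90 ✓; ∠(VD, DZ) = 90.00° ✓; |VD| = 13.10 ✓; bearing(V→L) − bearing(V→D) = 86.00° ✓; |VL| = 13.10 ✓; ∠(VL, LT) = 83.90° ✗; |LT| = 19.70 ✓.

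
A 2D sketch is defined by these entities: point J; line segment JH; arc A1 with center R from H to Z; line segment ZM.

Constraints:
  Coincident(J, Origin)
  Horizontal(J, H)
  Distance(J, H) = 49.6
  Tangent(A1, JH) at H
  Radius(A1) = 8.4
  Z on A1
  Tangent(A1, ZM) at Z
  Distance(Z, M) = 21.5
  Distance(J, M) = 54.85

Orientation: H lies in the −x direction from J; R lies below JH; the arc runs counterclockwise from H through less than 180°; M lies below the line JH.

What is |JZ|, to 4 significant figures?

58.15

Checks: |RZ| = 8.400 ✓; ∠(RZ, ZM) = 90.00° ✓; |ZM| = 21.50 ✓; |JM| = 54.85 ✓.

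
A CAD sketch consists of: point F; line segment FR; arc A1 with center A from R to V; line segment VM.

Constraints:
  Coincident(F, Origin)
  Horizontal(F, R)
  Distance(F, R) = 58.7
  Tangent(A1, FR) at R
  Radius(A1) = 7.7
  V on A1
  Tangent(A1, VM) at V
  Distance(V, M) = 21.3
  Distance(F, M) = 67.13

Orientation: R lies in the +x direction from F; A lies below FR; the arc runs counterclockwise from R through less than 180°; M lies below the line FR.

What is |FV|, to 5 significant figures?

52.703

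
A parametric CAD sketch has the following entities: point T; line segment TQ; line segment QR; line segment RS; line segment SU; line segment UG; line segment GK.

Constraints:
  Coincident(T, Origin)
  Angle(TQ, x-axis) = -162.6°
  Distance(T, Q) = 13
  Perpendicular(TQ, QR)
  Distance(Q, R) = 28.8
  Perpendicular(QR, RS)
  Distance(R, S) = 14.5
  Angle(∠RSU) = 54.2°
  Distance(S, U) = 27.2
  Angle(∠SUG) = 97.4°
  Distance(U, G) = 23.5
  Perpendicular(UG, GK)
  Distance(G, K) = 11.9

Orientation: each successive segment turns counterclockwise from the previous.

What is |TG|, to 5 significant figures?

39.393

∠RSU = 54.2° gives SU at 143.20° from the x-axis; with |SU| = 27.2, U = (-11.736, -10.740). ∠SUG = 97.4° gives UG at -134.20° from the x-axis; with |UG| = 23.5, G = (-28.120, -27.588). Then |TG| = |G − T| = 39.393.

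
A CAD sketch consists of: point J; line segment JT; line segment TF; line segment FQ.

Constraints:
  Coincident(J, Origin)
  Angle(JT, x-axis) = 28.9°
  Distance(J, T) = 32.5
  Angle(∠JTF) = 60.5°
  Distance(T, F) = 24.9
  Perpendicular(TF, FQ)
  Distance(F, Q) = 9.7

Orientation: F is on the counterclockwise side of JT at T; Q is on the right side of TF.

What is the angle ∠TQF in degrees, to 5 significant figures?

68.716°

∠JTF = 60.5°, so TF runs at 28.9° + (180° − 60.5°) = 148.40° from the x-axis; with |TF| = 24.9, F = T + 24.9·(cos 148.40°, sin 148.40°) = (7.2446, 28.754). The perpendicularity gives FQ at right angles to TF; with |FQ| = 9.7 on the right of TF, Q = F + 9.7·(0.52399, 0.85173) = (12.327, 37.016). Then cos ∠TQF = QT·QF / (|QT||QF|), giving 68.716°.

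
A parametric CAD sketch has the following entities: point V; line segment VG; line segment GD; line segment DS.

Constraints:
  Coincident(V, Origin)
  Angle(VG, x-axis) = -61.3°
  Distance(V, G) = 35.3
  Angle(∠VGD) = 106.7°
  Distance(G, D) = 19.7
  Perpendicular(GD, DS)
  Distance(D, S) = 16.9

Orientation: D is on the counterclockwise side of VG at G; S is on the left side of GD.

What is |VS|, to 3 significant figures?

34.3

∠VGD = 106.7°, so GD runs at -61.3° + (180° − 106.7°) = 12.0° from the x-axis; with |GD| = 19.7, D = G + 19.7·(cos 12.0°, sin 12.0°) = (36.2, -26.9). GD is perpendicular to DS; with |DS| = 16.9 on the left of GD, S = D + 16.9·(-0.208, 0.978) = (32.7, -10.3). Then |VS| = |S − V| = 34.3.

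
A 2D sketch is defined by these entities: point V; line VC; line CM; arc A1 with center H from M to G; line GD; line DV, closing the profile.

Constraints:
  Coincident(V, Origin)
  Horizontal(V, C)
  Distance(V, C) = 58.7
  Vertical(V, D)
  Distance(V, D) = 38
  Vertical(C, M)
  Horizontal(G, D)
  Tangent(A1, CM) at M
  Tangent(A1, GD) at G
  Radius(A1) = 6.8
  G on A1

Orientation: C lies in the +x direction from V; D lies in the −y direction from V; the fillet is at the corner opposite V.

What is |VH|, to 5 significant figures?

60.556

VD is vertical with |VD| = 38.0 and D on the −y side, so D = (0.0000, -38.000). The virtual corner opposite V is at (58.700, -38.000). Tangency of A1 to CM means the radius HM is perpendicular to CM and since A1 is tangent to GD there, HG ⟂ GD, with radius 6.8, so the center H sits 6.8 in from both sides at H = (51.900, -31.200). Then |VH| = |H − V| = 60.556.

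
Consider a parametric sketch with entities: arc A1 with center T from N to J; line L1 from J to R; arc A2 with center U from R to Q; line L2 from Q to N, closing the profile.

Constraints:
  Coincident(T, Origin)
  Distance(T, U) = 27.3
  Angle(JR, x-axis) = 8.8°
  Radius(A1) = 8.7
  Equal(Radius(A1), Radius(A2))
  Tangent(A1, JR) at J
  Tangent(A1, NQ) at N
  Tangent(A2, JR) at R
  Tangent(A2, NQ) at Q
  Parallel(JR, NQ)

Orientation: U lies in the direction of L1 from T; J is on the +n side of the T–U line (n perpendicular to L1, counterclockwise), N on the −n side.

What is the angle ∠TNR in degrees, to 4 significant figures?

57.49°

The slot axis is L1's direction at 8.8°, so u = (cos 8.8°, sin 8.8°) = (0.9882, 0.1530) and n = (−sin 8.8°, cos 8.8°) = (-0.1530, 0.9882). T is at the origin and U lies 27.3 along u from T, so U = 27.3·u = (26.98, 4.177). Tangency of A1 to both parallel lines with radius 8.7 puts J and N at T ± 8.7·n: J = (-1.331, 8.598), N = (1.331, -8.598). Equal radii place R and Q the same way about U: R = U + 8.7·n = (25.65, 12.77), Q = U − 8.7·n = (28.31, -4.421). Then cos ∠TNR = NT·NR / (|NT||NR|), giving 57.49°.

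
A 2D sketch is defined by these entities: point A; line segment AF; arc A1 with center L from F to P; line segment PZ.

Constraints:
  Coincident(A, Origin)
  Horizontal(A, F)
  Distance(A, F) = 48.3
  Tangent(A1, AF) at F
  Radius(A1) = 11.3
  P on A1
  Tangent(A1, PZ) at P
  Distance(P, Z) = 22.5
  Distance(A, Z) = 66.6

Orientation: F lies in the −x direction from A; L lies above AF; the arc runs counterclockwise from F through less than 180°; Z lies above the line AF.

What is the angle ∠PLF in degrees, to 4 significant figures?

136.0°

Checks: |LP| = 11.30 ✓; ∠(LP, PZ) = 90.00° ✓; |PZ| = 22.50 ✓; |AZ| = 66.60 ✓.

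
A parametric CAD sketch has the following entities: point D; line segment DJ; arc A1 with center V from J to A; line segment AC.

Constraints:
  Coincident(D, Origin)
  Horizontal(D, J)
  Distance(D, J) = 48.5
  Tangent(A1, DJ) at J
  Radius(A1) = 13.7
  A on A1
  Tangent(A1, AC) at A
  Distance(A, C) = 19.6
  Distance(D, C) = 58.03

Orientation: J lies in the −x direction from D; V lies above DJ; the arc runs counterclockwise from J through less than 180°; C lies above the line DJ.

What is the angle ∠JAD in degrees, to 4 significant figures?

93.94°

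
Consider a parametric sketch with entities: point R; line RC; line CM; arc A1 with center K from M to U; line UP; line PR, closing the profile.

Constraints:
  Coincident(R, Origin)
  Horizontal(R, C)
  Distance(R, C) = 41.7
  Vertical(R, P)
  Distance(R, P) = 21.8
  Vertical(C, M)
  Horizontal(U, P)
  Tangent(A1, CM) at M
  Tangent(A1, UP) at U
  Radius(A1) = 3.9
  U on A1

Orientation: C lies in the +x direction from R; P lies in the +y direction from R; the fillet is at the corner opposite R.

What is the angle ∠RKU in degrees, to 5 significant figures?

115.34°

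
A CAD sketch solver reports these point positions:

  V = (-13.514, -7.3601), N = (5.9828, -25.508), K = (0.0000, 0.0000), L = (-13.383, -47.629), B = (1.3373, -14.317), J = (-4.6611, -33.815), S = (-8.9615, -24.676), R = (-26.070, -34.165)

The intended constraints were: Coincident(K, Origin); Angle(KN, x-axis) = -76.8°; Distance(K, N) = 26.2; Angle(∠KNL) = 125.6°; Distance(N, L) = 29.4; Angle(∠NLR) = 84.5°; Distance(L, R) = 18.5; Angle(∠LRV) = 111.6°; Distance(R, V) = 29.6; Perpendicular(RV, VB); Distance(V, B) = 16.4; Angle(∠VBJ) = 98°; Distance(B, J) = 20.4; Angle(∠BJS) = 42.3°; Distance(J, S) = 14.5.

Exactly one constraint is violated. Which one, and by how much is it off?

Distance(J, S) = 14.5 — off by 4.40.

K = (0.00, 0.00) ✓; KN at -76.80° ✓; |KN| = 26.20 ✓; ∠KNL = 125.6° ✓; |NL| = 29.40 ✓; ∠NLR = 84.50° ✓; |LR| = 18.50 ✓; ∠LRV = 111.6° ✓; |RV| = 29.60 ✓; ∠(RV, VB) = 90.00° ✓; |VB| = 16.40 ✓; ∠VBJ = 98.00° ✓; |BJ| = 20.40 ✓; ∠BJS = 42.30° ✓; |JS| = 10.10 ✗.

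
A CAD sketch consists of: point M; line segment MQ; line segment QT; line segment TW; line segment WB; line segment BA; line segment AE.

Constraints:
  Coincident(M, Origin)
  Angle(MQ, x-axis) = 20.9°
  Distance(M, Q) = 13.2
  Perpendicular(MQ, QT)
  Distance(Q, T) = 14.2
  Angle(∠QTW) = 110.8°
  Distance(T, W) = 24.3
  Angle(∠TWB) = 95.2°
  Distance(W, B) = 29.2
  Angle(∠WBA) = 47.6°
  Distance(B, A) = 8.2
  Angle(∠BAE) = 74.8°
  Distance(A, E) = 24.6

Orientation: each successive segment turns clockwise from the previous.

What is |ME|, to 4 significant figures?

33.79

∠WBA = 47.6° gives BA at 4.500° from the x-axis; with |BA| = 8.2, A = (-13.89, -4.127). ∠BAE = 74.8° gives AE at -100.7° from the x-axis; with |AE| = 24.6, E = (-18.46, -28.30). Then |ME| = |E − M| = 33.79.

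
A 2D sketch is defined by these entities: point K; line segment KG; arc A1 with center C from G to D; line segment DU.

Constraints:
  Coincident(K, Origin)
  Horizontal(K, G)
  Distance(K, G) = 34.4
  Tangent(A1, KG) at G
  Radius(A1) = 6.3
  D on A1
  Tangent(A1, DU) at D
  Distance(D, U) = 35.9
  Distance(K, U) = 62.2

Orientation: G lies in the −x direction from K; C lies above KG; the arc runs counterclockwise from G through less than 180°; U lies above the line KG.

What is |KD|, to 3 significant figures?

30.5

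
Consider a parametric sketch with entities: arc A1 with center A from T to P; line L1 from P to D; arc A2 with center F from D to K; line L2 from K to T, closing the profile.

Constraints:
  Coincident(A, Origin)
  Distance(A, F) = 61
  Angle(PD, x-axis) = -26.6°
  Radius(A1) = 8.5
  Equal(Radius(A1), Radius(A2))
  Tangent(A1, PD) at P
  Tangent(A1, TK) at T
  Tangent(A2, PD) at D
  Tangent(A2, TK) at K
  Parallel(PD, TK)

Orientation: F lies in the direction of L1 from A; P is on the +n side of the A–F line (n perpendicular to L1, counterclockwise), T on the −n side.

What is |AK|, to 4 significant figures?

61.59

The slot axis is L1's direction at -26.6°, so u = (cos -26.6°, sin -26.6°) = (0.8942, -0.4478) and n = (−sin -26.6°, cos -26.6°) = (0.4478, 0.8942). A is at the origin and F lies 61.0 along u from A, so F = 61.0·u = (54.54, -27.31). Tangency of A1 to both parallel lines with radius 8.5 puts P and T at A ± 8.5·n: P = (3.806, 7.600), T = (-3.806, -7.600). Equal radii place D and K the same way about F: D = F + 8.5·n = (58.35, -19.71), K = F − 8.5·n = (50.74, -34.91). Then |AK| = |K − A| = 61.59.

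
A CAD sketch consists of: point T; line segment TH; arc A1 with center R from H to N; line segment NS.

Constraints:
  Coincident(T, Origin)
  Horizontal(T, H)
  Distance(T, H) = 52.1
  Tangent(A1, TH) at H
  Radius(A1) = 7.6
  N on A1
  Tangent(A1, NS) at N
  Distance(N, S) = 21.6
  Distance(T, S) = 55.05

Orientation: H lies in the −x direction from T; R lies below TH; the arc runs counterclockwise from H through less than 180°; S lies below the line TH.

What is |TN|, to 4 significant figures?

59.59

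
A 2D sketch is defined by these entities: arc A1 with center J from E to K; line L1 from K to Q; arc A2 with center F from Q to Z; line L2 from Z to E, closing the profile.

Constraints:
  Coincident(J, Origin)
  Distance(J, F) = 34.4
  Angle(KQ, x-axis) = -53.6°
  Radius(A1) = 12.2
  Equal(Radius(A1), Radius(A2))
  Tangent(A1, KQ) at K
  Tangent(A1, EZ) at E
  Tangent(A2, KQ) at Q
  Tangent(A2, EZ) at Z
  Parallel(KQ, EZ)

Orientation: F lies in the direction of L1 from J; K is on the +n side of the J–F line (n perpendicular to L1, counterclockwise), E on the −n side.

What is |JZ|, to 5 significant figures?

36.499

The slot axis is L1's direction at -53.6°, so u = (cos -53.6°, sin -53.6°) = (0.59342, -0.80489) and n = (−sin -53.6°, cos -53.6°) = (0.80489, 0.59342). J is at the origin and F lies 34.4 along u from J, so F = 34.4·u = (20.414, -27.688). Tangency of A1 to both parallel lines with radius 12.2 puts K and E at J ± 12.2·n: K = (9.8197, 7.2397), E = (-9.8197, -7.2397). Equal radii place Q and Z the same way about F: Q = F + 12.2·n = (30.233, -20.449), Z = F − 12.2·n = (10.594, -34.928). Then |JZ| = |Z − J| = 36.499.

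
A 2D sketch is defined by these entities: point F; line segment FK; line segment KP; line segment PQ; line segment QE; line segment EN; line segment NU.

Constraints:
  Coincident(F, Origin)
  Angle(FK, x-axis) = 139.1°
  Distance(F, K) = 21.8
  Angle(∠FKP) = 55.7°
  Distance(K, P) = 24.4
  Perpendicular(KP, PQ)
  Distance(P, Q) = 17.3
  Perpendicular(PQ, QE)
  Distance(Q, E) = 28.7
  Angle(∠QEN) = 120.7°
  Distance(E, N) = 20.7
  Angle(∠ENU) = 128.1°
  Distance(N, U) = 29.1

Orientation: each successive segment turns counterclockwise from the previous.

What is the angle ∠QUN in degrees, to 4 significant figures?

53.81°

F is at the origin; FK runs at 139.1° with length 21.8, so K = (-16.48, 14.27). ∠FKP = 55.7° gives KP at -96.60° from the x-axis; with |KP| = 24.4, P = (-19.28, -9.965). KP is perpendicular to PQ, so PQ runs at -6.600°; with |PQ| = 17.3, Q = (-2.097, -11.95). PQ ⟂ QE, so QE runs at 83.40°; with |QE| = 28.7, E = (1.202, 16.56). ∠QEN = 120.7° gives EN at 142.7° from the x-axis; with |EN| = 20.7, N = (-15.26, 29.10). ∠ENU = 128.1° gives NU at -165.4° from the x-axis; with |NU| = 29.1, U = (-43.42, 21.77). Then cos ∠QUN = UQ·UN / (|UQ||UN|), giving 53.81°.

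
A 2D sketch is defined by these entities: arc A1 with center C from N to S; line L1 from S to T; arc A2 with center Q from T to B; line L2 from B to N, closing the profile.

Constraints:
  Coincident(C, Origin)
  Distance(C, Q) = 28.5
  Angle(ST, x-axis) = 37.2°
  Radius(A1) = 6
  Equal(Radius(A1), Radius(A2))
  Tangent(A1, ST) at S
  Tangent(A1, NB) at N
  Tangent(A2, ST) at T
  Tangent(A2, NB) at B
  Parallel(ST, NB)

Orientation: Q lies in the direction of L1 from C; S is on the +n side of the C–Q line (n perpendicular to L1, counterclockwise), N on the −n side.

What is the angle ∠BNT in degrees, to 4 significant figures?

22.83°

The slot axis is L1's direction at 37.2°, so u = (cos 37.2°, sin 37.2°) = (0.7965, 0.6046) and n = (−sin 37.2°, cos 37.2°) = (-0.6046, 0.7965). C is at the origin and Q lies 28.5 along u from C, so Q = 28.5·u = (22.70, 17.23). Tangency of A1 to both parallel lines with radius 6.0 puts S and N at C ± 6.0·n: S = (-3.628, 4.779), N = (3.628, -4.779). Equal radii place T and B the same way about Q: T = Q + 6.0·n = (19.07, 22.01), B = Q − 6.0·n = (26.33, 12.45). Then cos ∠BNT = NB·NT / (|NB||NT|), giving 22.83°.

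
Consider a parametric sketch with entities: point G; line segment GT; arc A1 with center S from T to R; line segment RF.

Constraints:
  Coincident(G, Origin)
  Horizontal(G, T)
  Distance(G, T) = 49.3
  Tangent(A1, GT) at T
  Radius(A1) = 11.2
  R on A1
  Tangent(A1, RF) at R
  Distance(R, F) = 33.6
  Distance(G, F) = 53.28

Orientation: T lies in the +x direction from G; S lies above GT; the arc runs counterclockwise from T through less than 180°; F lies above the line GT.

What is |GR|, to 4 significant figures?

60.15

G is at the origin; GT is horizontal with |GT| = 49.3 and T on the +x side, so T = (49.30, 0.000). The tangent condition forces ST to be normal to GT, so S = T + (0, 11.2) = (49.30, 11.20). Since SR ⟂ RF (tangency), |SF| = √(11.2² + 33.6²) = 35.42 regardless of where R sits on A1. So F lies on both circle(G, 53.28) and circle(S, 35.42); the above-GT intersection is F = (32.38, 42.31). R is the foot of the tangent from F: R = (56.94, 19.39).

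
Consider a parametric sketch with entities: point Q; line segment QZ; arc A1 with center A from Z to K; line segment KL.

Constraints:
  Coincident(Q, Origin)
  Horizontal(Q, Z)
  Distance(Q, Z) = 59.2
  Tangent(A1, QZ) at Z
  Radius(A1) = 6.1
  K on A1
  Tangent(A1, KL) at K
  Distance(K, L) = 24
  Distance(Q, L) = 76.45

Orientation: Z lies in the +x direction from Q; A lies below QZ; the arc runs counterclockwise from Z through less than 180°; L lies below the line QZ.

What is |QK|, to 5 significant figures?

55.722

Checks: |AK| = 6.100 ✓; ∠(AK, KL) = 90.00° ✓; |KL| = 24.00 ✓; |QL| = 76.45 ✓.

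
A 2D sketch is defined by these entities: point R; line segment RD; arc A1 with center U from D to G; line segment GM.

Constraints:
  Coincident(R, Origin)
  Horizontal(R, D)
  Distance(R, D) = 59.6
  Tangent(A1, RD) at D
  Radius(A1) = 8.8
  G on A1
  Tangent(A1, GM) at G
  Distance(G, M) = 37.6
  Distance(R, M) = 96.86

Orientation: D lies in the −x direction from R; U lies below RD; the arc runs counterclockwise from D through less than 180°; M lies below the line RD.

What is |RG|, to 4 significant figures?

65.90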